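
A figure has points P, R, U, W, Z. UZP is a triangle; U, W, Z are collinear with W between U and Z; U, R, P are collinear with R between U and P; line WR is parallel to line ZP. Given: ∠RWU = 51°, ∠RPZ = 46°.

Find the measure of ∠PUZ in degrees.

1. ∠PZU = 51°  [WR∥ZP, corresponding at W]
2. ∠UPZ = 46°  [R on ray PU]
3. ∠PUZ = 83°  [△UZP]

∠PUZ = 83°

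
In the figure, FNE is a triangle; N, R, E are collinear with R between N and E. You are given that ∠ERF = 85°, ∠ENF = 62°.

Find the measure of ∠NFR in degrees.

∠NFR = 23°

1. ∠FRN = 95°  [linear pair at R on NE]
2. ∠FNR = 62°  [R on ray NE]
3. ∠NFR = 23°  [△FNR]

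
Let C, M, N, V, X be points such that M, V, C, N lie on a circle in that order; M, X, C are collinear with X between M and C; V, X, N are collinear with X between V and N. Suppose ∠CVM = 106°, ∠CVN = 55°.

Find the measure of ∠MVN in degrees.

∠MVN = 51°

1. ∠CNM = 74°  [cyclic MVCN, opposite ∠V+∠N]
2. ∠CMN = 55°  [same arc CN]
3. ∠MCN = 51°  [△MCN]
4. ∠MVN = 51°  [same arc MN]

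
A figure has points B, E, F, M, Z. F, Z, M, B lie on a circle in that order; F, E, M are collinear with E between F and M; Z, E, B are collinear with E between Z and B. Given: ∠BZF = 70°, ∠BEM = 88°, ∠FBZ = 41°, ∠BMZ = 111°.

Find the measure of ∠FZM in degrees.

1. ∠FEZ = 88°  [vertical angles at E]
2. ∠FMZ = 41°  [same arc FZ]
3. ∠MFZ = 22°  [△FEZ]
4. ∠FZM = 117°  [△FZM]

∠FZM = 117°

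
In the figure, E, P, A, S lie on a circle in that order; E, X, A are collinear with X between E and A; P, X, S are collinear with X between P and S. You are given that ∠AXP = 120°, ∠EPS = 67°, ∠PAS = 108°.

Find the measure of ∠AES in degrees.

∠AES = 19°

1. ∠EXS = 120°  [vertical angles at X]
2. ∠PES = 72°  [cyclic EPAS, opposite ∠E+∠A]
3. ∠ESP = 41°  [△EPS]
4. ∠AES = 19°  [△EXS]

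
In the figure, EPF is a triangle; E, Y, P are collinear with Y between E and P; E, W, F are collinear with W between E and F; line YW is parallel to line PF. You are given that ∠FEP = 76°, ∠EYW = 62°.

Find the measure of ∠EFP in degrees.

1. ∠WEY = 76°  [Y on EP, W on EF]
2. ∠EWY = 42°  [△EYW]
3. ∠EFP = 42°  [YW∥PF, corresponding at W]

∠EFP = 42°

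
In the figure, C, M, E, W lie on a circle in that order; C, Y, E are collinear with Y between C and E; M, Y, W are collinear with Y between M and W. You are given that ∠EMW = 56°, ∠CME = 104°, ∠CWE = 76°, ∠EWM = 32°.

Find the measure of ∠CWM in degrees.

∠CWM = 44°

1. ∠ECW = 56°  [same arc EW]
2. ∠MEW = 92°  [△MEW]
3. ∠CEW = 48°  [△CEW]
4. ∠MCW = 88°  [cyclic CMEW, opposite ∠C+∠E]
5. ∠CMW = 48°  [same arc CW]
6. ∠CWM = 44°  [△CMW]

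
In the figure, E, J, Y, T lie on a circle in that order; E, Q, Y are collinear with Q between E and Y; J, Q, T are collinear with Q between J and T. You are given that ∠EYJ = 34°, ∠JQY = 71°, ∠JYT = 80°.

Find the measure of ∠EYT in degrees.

1. ∠TJY = 75°  [△JQY]
2. ∠EQT = 71°  [vertical angles at Q]
3. ∠JTY = 25°  [△JYT]
4. ∠TQY = 109°  [linear pair at Q on EY]
5. ∠EYT = 46°  [△YQT]

∠EYT = 46°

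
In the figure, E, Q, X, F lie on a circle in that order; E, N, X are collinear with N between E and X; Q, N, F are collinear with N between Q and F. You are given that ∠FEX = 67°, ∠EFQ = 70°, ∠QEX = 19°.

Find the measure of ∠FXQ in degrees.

1. ∠FQX = 67°  [same arc XF]
2. ∠QFX = 19°  [same arc QX]
3. ∠FXQ = 94°  [△QXF]

∠FXQ = 94°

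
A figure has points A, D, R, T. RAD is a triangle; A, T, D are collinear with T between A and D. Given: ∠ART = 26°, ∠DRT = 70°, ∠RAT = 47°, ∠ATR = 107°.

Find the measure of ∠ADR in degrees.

∠ADR = 37°

1. ∠DTR = 73°  [linear pair at T on AD]
2. ∠RDT = 37°  [△RTD]
3. ∠ADR = 37°  [T on ray DA]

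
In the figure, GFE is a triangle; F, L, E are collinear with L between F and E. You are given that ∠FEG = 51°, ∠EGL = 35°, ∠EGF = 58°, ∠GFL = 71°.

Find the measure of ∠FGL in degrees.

1. ∠GEL = 51°  [L on ray EF]
2. ∠ELG = 94°  [△GLE]
3. ∠FLG = 86°  [linear pair at L on FE]
4. ∠FGL = 23°  [△GFL]

∠FGL = 23°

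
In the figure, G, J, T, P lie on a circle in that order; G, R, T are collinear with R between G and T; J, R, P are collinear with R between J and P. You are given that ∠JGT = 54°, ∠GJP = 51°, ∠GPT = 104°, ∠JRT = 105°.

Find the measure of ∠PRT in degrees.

1. ∠JPT = 54°  [same arc JT]
2. ∠GTP = 51°  [same arc GP]
3. ∠PRT = 75°  [△TRP]

∠PRT = 75°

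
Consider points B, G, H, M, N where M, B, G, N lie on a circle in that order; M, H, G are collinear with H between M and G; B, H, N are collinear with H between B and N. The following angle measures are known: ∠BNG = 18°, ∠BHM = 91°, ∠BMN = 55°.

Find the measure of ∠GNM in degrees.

∠GNM = 72°

1. ∠BMG = 18°  [same arc BG]
2. ∠GHN = 91°  [vertical angles at H]
3. ∠MBN = 71°  [△MHB]
4. ∠BNM = 54°  [△MBN]
5. ∠MHN = 89°  [linear pair at H on MG]
6. ∠MGN = 71°  [△GHN]
7. ∠GMN = 37°  [△MHN]
8. ∠GNM = 72°  [△MGN]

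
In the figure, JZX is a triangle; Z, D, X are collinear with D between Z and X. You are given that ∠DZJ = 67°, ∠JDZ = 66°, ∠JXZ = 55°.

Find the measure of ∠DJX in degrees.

∠DJX = 11°

1. ∠JDX = 114°  [linear pair at D on ZX]
2. ∠DXJ = 55°  [D on ray XZ]
3. ∠DJX = 11°  [△JDX]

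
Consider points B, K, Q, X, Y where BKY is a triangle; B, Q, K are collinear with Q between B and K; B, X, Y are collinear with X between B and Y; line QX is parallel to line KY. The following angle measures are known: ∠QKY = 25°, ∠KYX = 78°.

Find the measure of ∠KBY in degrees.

1. ∠BKY = 25°  [Q on ray KB]
2. ∠BYK = 78°  [X on ray YB]
3. ∠KBY = 77°  [△BKY]

∠KBY = 77°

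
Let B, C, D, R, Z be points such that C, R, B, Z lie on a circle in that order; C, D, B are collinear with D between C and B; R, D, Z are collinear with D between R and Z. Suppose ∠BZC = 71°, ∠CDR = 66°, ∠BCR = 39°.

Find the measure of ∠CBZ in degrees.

∠CBZ = 75°

1. ∠BDZ = 66°  [vertical angles at D]
2. ∠BZR = 39°  [same arc RB]
3. ∠CBZ = 75°  [△BDZ]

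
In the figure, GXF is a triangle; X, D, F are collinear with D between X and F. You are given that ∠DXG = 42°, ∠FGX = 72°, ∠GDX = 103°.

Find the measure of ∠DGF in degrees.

1. ∠FXG = 42°  [D on ray XF]
2. ∠GFX = 66°  [△GXF]
3. ∠FDG = 77°  [linear pair at D on XF]
4. ∠DFG = 66°  [D on ray FX]
5. ∠DGF = 37°  [△GDF]

∠DGF = 37°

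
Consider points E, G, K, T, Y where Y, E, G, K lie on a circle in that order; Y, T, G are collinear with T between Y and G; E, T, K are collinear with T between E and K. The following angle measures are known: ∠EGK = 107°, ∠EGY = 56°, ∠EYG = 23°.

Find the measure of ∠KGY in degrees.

∠KGY = 51°

1. ∠EYK = 73°  [cyclic YEGK, opposite ∠Y+∠G]
2. ∠EKY = 56°  [same arc YE]
3. ∠KEY = 51°  [△YEK]
4. ∠KGY = 51°  [same arc YK]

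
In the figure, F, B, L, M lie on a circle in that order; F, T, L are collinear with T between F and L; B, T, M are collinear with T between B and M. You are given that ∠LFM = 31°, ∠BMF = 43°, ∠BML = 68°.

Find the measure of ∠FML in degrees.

∠FML = 111°

1. ∠BLF = 43°  [same arc FB]
2. ∠BFL = 68°  [same arc BL]
3. ∠FBL = 69°  [△FBL]
4. ∠FML = 111°  [cyclic FBLM, opposite ∠B+∠M]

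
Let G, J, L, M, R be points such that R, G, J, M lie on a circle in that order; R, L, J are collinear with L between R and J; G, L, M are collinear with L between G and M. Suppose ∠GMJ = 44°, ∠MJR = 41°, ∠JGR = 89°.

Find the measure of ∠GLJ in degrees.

1. ∠GRJ = 44°  [same arc GJ]
2. ∠MGR = 41°  [same arc RM]
3. ∠GLR = 95°  [△RLG]
4. ∠GLJ = 85°  [linear pair at L on RJ]

∠GLJ = 85°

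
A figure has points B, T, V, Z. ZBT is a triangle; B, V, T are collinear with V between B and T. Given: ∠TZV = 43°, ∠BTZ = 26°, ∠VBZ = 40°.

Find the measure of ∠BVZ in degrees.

1. ∠VTZ = 26°  [V on ray TB]
2. ∠TVZ = 111°  [△ZVT]
3. ∠BVZ = 69°  [linear pair at V on BT]

∠BVZ = 69°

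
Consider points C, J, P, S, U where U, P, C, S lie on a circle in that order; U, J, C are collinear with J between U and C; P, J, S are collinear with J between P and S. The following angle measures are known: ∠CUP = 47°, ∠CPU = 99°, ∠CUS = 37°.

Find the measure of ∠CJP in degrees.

1. ∠PCU = 34°  [△UPC]
2. ∠CPS = 37°  [same arc CS]
3. ∠CJP = 109°  [△PJC]

∠CJP = 109°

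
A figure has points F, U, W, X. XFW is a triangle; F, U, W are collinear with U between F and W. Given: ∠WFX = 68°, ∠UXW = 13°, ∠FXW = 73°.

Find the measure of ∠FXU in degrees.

1. ∠FWX = 39°  [△XFW]
2. ∠UFX = 68°  [U on ray FW]
3. ∠UWX = 39°  [U on ray WF]
4. ∠WUX = 128°  [△XUW]
5. ∠FUX = 52°  [linear pair at U on FW]
6. ∠FXU = 60°  [△XFU]

∠FXU = 60°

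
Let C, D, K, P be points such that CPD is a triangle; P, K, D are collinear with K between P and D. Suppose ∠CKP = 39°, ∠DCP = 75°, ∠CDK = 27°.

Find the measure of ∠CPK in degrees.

∠CPK = 78°

1. ∠CDP = 27°  [K on ray DP]
2. ∠CPD = 78°  [△CPD]
3. ∠CPK = 78°  [K on ray PD]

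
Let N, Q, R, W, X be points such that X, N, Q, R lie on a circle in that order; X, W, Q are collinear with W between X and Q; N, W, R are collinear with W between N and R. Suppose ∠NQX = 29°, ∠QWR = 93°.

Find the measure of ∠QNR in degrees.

1. ∠NRX = 29°  [same arc XN]
2. ∠RWX = 87°  [linear pair at W on XQ]
3. ∠QXR = 64°  [△XWR]
4. ∠QNR = 64°  [same arc QR]

∠QNR = 64°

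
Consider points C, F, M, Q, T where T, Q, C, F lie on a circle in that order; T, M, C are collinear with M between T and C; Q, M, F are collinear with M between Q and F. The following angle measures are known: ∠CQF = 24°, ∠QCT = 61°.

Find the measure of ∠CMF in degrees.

1. ∠CTF = 24°  [same arc CF]
2. ∠QFT = 61°  [same arc TQ]
3. ∠FMT = 95°  [△TMF]
4. ∠CMF = 85°  [linear pair at M on TC]

∠CMF = 85°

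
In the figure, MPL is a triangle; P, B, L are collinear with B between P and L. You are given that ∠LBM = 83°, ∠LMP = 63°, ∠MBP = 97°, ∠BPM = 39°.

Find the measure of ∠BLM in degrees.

∠BLM = 78°

1. ∠LPM = 39°  [B on ray PL]
2. ∠MLP = 78°  [△MPL]
3. ∠BLM = 78°  [B on ray LP]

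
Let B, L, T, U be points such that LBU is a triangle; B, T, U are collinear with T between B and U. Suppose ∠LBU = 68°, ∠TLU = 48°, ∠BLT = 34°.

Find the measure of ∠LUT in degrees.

∠LUT = 30°

1. ∠LBT = 68°  [T on ray BU]
2. ∠BTL = 78°  [△LBT]
3. ∠LTU = 102°  [linear pair at T on BU]
4. ∠LUT = 30°  [△LTU]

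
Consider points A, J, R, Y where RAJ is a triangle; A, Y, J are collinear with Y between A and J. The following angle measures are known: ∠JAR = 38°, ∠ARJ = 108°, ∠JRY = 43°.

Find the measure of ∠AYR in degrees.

1. ∠AJR = 34°  [△RAJ]
2. ∠RJY = 34°  [Y on ray JA]
3. ∠JYR = 103°  [△RYJ]
4. ∠AYR = 77°  [linear pair at Y on AJ]

∠AYR = 77°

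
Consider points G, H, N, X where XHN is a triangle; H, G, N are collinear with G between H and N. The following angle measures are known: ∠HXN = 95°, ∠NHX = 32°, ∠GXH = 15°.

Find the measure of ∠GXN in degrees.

∠GXN = 80°

1. ∠HNX = 53°  [△XHN]
2. ∠GHX = 32°  [G on ray HN]
3. ∠HGX = 133°  [△XHG]
4. ∠GNX = 53°  [G on ray NH]
5. ∠NGX = 47°  [linear pair at G on HN]
6. ∠GXN = 80°  [△XGN]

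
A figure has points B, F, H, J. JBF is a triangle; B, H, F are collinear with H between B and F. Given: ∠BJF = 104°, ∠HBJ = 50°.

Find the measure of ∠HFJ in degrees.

∠HFJ = 26°

1. ∠FBJ = 50°  [H on ray BF]
2. ∠BFJ = 26°  [△JBF]
3. ∠HFJ = 26°  [H on ray FB]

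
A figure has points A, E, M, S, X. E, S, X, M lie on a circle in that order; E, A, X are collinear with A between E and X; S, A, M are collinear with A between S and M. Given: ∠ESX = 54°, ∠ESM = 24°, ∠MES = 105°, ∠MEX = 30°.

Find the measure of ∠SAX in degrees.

1. ∠EMS = 51°  [△ESM]
2. ∠MSX = 30°  [same arc XM]
3. ∠EXS = 51°  [same arc ES]
4. ∠SAX = 99°  [△SAX]

∠SAX = 99°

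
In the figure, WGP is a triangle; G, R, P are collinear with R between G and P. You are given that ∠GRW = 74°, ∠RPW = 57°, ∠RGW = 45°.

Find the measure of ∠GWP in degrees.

1. ∠GPW = 57°  [R on ray PG]
2. ∠PGW = 45°  [R on ray GP]
3. ∠GWP = 78°  [△WGP]

∠GWP = 78°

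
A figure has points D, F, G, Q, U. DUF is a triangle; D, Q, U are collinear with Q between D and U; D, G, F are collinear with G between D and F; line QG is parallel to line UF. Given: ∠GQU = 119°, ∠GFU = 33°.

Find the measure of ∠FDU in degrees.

∠FDU = 86°

1. ∠DQG = 61°  [linear pair at Q on DU]
2. ∠DFU = 33°  [G on ray FD]
3. ∠DUF = 61°  [QG∥UF, corresponding at Q]
4. ∠FDU = 86°  [△DUF]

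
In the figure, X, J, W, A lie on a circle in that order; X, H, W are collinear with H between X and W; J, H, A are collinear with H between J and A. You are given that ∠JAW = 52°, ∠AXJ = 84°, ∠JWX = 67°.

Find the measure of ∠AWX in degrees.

∠AWX = 29°

1. ∠JAX = 67°  [same arc XJ]
2. ∠AJX = 29°  [△XJA]
3. ∠AWX = 29°  [same arc XA]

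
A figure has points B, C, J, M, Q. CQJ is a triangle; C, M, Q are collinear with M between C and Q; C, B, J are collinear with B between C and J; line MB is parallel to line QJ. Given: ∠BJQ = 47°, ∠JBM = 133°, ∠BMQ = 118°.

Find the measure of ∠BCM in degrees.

1. ∠CBM = 47°  [linear pair at B on CJ]
2. ∠BMC = 62°  [linear pair at M on CQ]
3. ∠BCM = 71°  [△CMB]

∠BCM = 71°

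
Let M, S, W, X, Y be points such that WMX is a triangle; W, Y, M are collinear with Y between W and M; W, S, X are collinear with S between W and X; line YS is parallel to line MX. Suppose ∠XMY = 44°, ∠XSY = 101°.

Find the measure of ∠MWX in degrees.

∠MWX = 57°

1. ∠WMX = 44°  [Y on ray MW]
2. ∠WSY = 79°  [linear pair at S on WX]
3. ∠SYW = 44°  [YS∥MX, corresponding at Y]
4. ∠SWY = 57°  [△WYS]
5. ∠MWX = 57°  [Y on WM, S on WX]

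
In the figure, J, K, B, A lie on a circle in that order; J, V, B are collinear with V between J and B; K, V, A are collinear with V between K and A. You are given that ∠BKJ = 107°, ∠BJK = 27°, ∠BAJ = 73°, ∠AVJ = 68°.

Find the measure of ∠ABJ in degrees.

∠ABJ = 41°

1. ∠BAK = 27°  [same arc KB]
2. ∠AVB = 112°  [linear pair at V on JB]
3. ∠ABJ = 41°  [△BVA]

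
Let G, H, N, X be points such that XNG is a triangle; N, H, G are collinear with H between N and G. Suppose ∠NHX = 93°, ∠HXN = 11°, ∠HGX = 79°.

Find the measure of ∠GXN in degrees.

∠GXN = 25°

1. ∠HNX = 76°  [△XNH]
2. ∠NGX = 79°  [H on ray GN]
3. ∠GNX = 76°  [H on ray NG]
4. ∠GXN = 25°  [△XNG]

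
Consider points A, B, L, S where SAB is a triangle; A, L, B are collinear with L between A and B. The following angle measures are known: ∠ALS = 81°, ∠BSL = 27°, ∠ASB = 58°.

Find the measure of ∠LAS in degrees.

∠LAS = 68°

1. ∠BLS = 99°  [linear pair at L on AB]
2. ∠LBS = 54°  [△SLB]
3. ∠ABS = 54°  [L on ray BA]
4. ∠BAS = 68°  [△SAB]
5. ∠LAS = 68°  [L on ray AB]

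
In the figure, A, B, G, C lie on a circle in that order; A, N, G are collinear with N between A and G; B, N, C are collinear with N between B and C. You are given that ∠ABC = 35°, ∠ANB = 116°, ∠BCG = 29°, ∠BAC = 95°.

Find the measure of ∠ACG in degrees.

∠ACG = 79°

1. ∠ACB = 50°  [△ABC]
2. ∠BAG = 29°  [△ANB]
3. ∠AGB = 50°  [same arc AB]
4. ∠ABG = 101°  [△ABG]
5. ∠ACG = 79°  [cyclic ABGC, opposite ∠B+∠C]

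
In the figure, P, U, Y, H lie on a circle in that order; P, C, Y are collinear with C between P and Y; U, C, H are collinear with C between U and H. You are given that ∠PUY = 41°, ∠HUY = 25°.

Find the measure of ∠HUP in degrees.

∠HUP = 16°

1. ∠PHY = 139°  [cyclic PUYH, opposite ∠U+∠H]
2. ∠HPY = 25°  [same arc YH]
3. ∠HYP = 16°  [△PYH]
4. ∠HUP = 16°  [same arc PH]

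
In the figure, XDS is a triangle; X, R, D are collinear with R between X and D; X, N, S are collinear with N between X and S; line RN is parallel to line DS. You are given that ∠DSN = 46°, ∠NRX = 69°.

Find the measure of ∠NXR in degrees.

∠NXR = 65°

1. ∠DSX = 46°  [N on ray SX]
2. ∠SDX = 69°  [RN∥DS, corresponding at R]
3. ∠DXS = 65°  [△XDS]
4. ∠NXR = 65°  [R on XD, N on XS]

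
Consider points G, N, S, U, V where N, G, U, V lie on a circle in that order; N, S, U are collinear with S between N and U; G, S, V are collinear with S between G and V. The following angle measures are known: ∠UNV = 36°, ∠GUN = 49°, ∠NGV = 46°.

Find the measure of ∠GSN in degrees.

1. ∠UGV = 36°  [same arc UV]
2. ∠GSU = 95°  [△GSU]
3. ∠GSN = 85°  [linear pair at S on NU]

∠GSN = 85°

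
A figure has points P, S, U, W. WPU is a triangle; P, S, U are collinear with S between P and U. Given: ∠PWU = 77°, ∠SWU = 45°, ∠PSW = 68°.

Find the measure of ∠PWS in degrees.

∠PWS = 32°

1. ∠USW = 112°  [linear pair at S on PU]
2. ∠SUW = 23°  [△WSU]
3. ∠PUW = 23°  [S on ray UP]
4. ∠UPW = 80°  [△WPU]
5. ∠SPW = 80°  [S on ray PU]
6. ∠PWS = 32°  [△WPS]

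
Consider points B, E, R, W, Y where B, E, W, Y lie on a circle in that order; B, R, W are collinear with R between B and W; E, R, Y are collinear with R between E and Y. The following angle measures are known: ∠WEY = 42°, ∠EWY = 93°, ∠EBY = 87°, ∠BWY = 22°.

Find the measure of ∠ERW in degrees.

∠ERW = 67°

1. ∠EYW = 45°  [△EWY]
2. ∠BEY = 22°  [same arc BY]
3. ∠EBW = 45°  [same arc EW]
4. ∠BRE = 113°  [△BRE]
5. ∠ERW = 67°  [linear pair at R on BW]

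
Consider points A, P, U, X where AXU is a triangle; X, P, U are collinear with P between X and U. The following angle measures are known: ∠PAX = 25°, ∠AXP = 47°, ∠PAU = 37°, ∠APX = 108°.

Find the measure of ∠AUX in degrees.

∠AUX = 71°

1. ∠APU = 72°  [linear pair at P on XU]
2. ∠AUP = 71°  [△APU]
3. ∠AUX = 71°  [P on ray UX]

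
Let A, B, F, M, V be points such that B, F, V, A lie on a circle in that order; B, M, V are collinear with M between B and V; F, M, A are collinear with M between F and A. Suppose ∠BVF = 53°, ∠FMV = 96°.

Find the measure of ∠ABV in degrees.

∠ABV = 31°

1. ∠BAF = 53°  [same arc BF]
2. ∠AMB = 96°  [vertical angles at M]
3. ∠ABV = 31°  [△BMA]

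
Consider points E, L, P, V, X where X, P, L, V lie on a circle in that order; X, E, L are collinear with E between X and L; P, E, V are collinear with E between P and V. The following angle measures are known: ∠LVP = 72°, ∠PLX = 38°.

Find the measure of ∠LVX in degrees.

∠LVX = 110°

1. ∠LXP = 72°  [same arc PL]
2. ∠LPX = 70°  [△XPL]
3. ∠LVX = 110°  [cyclic XPLV, opposite ∠P+∠V]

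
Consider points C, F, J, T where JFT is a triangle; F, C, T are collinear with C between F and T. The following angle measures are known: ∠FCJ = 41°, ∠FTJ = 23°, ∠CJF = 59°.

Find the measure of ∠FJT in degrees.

1. ∠CFJ = 80°  [△JFC]
2. ∠JFT = 80°  [C on ray FT]
3. ∠FJT = 77°  [△JFT]

∠FJT = 77°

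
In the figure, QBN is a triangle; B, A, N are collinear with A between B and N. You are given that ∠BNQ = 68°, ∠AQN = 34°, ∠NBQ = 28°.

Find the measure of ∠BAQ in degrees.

∠BAQ = 102°

1. ∠ANQ = 68°  [A on ray NB]
2. ∠NAQ = 78°  [△QAN]
3. ∠BAQ = 102°  [linear pair at A on BN]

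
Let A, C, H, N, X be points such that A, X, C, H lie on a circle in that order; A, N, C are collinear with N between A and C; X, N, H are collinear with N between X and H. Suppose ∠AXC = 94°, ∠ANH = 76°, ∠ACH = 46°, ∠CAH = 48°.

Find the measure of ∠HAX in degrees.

∠HAX = 78°

1. ∠AHX = 56°  [△ANH]
2. ∠AXH = 46°  [same arc AH]
3. ∠HAX = 78°  [△AXH]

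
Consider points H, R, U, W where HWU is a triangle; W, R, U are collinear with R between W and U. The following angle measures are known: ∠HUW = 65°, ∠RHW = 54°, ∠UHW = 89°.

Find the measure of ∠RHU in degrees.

∠RHU = 35°

1. ∠HWU = 26°  [△HWU]
2. ∠HUR = 65°  [R on ray UW]
3. ∠HWR = 26°  [R on ray WU]
4. ∠HRW = 100°  [△HWR]
5. ∠HRU = 80°  [linear pair at R on WU]
6. ∠RHU = 35°  [△HRU]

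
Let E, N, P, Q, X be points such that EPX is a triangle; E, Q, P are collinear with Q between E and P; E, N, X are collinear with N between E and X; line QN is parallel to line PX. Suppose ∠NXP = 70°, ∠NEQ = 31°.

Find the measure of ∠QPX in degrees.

∠QPX = 79°

1. ∠EXP = 70°  [N on ray XE]
2. ∠PEX = 31°  [Q on EP, N on EX]
3. ∠EPX = 79°  [△EPX]
4. ∠QPX = 79°  [Q on ray PE]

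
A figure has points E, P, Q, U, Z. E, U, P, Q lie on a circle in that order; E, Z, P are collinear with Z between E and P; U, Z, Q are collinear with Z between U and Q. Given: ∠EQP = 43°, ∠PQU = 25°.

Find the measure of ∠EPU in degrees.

1. ∠EUP = 137°  [cyclic EUPQ, opposite ∠U+∠Q]
2. ∠PEU = 25°  [same arc UP]
3. ∠EPU = 18°  [△EUP]

∠EPU = 18°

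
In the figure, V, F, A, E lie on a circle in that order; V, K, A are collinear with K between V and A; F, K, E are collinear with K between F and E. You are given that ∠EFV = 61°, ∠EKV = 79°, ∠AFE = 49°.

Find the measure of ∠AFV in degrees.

1. ∠EAV = 61°  [same arc VE]
2. ∠AVE = 49°  [same arc AE]
3. ∠AEV = 70°  [△VAE]
4. ∠AFV = 110°  [cyclic VFAE, opposite ∠F+∠E]

∠AFV = 110°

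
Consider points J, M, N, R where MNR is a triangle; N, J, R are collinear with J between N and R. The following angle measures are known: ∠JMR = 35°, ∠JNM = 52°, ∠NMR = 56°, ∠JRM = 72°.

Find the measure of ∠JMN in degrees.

1. ∠MJR = 73°  [△MJR]
2. ∠MJN = 107°  [linear pair at J on NR]
3. ∠JMN = 21°  [△MNJ]

∠JMN = 21°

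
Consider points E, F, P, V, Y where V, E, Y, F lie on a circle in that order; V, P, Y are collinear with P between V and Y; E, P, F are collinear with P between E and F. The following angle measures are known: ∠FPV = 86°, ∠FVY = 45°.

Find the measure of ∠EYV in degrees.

∠EYV = 49°

1. ∠EPY = 86°  [vertical angles at P]
2. ∠FEY = 45°  [same arc YF]
3. ∠EYV = 49°  [△EPY]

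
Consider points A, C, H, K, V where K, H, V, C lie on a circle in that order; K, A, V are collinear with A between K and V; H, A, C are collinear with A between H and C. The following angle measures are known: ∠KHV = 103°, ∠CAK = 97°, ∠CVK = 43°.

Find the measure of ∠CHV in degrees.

1. ∠KCV = 77°  [cyclic KHVC, opposite ∠H+∠C]
2. ∠CKV = 60°  [△KVC]
3. ∠CHV = 60°  [same arc VC]

∠CHV = 60°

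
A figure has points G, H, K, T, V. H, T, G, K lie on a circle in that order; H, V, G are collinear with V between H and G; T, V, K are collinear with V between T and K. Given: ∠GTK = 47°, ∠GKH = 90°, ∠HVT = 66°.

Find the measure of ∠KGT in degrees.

1. ∠GHK = 47°  [same arc GK]
2. ∠HGK = 43°  [△HGK]
3. ∠GVK = 66°  [vertical angles at V]
4. ∠GKT = 71°  [△GVK]
5. ∠KGT = 62°  [△TGK]

∠KGT = 62°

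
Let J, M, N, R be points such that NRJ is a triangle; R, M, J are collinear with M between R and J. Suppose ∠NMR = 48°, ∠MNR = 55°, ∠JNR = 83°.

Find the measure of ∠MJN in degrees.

1. ∠MRN = 77°  [△NRM]
2. ∠JRN = 77°  [M on ray RJ]
3. ∠NJR = 20°  [△NRJ]
4. ∠MJN = 20°  [M on ray JR]

∠MJN = 20°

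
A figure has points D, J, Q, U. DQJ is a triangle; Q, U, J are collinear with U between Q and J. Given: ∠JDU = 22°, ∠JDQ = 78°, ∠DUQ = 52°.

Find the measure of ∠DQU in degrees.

∠DQU = 72°

1. ∠DUJ = 128°  [linear pair at U on QJ]
2. ∠DJU = 30°  [△DUJ]
3. ∠DJQ = 30°  [U on ray JQ]
4. ∠DQJ = 72°  [△DQJ]
5. ∠DQU = 72°  [U on ray QJ]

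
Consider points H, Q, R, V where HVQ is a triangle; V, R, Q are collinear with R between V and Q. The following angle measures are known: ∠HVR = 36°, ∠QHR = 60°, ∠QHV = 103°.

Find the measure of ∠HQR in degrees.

1. ∠HVQ = 36°  [R on ray VQ]
2. ∠HQV = 41°  [△HVQ]
3. ∠HQR = 41°  [R on ray QV]

∠HQR = 41°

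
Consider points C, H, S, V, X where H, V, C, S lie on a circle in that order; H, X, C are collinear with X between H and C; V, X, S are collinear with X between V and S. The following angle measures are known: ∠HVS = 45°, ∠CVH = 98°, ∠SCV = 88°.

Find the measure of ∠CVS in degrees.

∠CVS = 53°

1. ∠HCS = 45°  [same arc HS]
2. ∠CSH = 82°  [cyclic HVCS, opposite ∠V+∠S]
3. ∠CHS = 53°  [△HCS]
4. ∠CVS = 53°  [same arc CS]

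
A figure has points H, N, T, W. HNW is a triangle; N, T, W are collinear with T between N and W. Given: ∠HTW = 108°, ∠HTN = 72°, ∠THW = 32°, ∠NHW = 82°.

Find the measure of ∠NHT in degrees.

∠NHT = 50°

1. ∠HWT = 40°  [△HTW]
2. ∠HWN = 40°  [T on ray WN]
3. ∠HNW = 58°  [△HNW]
4. ∠HNT = 58°  [T on ray NW]
5. ∠NHT = 50°  [△HNT]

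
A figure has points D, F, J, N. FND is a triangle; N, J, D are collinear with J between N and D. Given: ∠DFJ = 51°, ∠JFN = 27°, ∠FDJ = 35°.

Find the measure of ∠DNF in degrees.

1. ∠DJF = 94°  [△FJD]
2. ∠FJN = 86°  [linear pair at J on ND]
3. ∠FNJ = 67°  [△FNJ]
4. ∠DNF = 67°  [J on ray ND]

∠DNF = 67°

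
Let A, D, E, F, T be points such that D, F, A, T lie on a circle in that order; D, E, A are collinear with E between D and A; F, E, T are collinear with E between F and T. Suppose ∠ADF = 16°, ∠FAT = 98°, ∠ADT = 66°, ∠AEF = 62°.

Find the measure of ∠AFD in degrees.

∠AFD = 112°

1. ∠ATF = 16°  [same arc FA]
2. ∠AFT = 66°  [△FAT]
3. ∠DAF = 52°  [△FEA]
4. ∠AFD = 112°  [△DFA]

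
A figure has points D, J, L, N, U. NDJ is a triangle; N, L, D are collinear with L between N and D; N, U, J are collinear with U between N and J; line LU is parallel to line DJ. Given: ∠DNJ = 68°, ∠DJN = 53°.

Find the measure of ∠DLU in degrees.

1. ∠JDN = 59°  [△NDJ]
2. ∠NLU = 59°  [LU∥DJ, corresponding at L]
3. ∠DLU = 121°  [linear pair at L on ND]

∠DLU = 121°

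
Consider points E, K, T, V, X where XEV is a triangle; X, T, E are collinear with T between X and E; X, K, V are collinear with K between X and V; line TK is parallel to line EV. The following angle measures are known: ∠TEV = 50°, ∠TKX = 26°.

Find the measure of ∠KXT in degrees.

∠KXT = 104°

1. ∠VEX = 50°  [T on ray EX]
2. ∠EVX = 26°  [TK∥EV, corresponding at K]
3. ∠EXV = 104°  [△XEV]
4. ∠KXT = 104°  [T on XE, K on XV]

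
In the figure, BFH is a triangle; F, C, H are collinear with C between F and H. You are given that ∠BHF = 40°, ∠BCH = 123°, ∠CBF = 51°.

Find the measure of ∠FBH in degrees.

∠FBH = 68°

1. ∠BCF = 57°  [linear pair at C on FH]
2. ∠BFC = 72°  [△BFC]
3. ∠BFH = 72°  [C on ray FH]
4. ∠FBH = 68°  [△BFH]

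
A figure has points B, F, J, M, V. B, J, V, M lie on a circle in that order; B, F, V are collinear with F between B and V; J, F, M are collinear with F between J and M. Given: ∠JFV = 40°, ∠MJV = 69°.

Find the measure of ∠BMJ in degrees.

1. ∠BFM = 40°  [vertical angles at F]
2. ∠MBV = 69°  [same arc VM]
3. ∠BMJ = 71°  [△BFM]

∠BMJ = 71°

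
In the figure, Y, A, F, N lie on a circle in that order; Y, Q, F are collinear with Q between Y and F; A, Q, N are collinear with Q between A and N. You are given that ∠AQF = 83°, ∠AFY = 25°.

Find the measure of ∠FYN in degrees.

∠FYN = 72°

1. ∠NQY = 83°  [vertical angles at Q]
2. ∠ANY = 25°  [same arc YA]
3. ∠FYN = 72°  [△YQN]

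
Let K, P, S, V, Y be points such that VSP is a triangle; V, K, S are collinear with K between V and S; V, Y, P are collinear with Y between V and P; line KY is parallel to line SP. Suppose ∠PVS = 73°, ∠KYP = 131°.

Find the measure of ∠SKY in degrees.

∠SKY = 122°

1. ∠KVY = 73°  [K on VS, Y on VP]
2. ∠KYV = 49°  [linear pair at Y on VP]
3. ∠VKY = 58°  [△VKY]
4. ∠SKY = 122°  [linear pair at K on VS]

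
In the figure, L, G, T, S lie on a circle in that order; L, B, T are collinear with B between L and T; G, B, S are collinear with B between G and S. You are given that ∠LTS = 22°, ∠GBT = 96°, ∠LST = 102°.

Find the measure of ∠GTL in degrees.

∠GTL = 28°

1. ∠LGS = 22°  [same arc LS]
2. ∠GBL = 84°  [linear pair at B on LT]
3. ∠LGT = 78°  [cyclic LGTS, opposite ∠G+∠S]
4. ∠GLT = 74°  [△LBG]
5. ∠GTL = 28°  [△LGT]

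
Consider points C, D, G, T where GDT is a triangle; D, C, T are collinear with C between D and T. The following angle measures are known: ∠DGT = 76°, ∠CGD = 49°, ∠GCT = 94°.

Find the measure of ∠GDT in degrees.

∠GDT = 45°

1. ∠DCG = 86°  [linear pair at C on DT]
2. ∠CDG = 45°  [△GDC]
3. ∠GDT = 45°  [C on ray DT]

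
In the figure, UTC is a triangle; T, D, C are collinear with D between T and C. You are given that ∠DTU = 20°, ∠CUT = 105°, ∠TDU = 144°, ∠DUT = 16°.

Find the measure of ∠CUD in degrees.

∠CUD = 89°

1. ∠CTU = 20°  [D on ray TC]
2. ∠TCU = 55°  [△UTC]
3. ∠CDU = 36°  [linear pair at D on TC]
4. ∠DCU = 55°  [D on ray CT]
5. ∠CUD = 89°  [△UDC]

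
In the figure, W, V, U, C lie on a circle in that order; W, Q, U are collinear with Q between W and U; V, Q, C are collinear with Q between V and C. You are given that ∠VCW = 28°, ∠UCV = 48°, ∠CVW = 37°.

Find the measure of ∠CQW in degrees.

∠CQW = 85°

1. ∠CUW = 37°  [same arc WC]
2. ∠CQU = 95°  [△UQC]
3. ∠CQW = 85°  [linear pair at Q on WU]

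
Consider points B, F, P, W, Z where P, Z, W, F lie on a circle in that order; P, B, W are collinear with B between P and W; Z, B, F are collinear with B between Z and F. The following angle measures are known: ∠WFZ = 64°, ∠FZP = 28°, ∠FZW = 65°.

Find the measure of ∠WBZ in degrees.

∠WBZ = 92°

1. ∠WPZ = 64°  [same arc ZW]
2. ∠PBZ = 88°  [△PBZ]
3. ∠WBZ = 92°  [linear pair at B on PW]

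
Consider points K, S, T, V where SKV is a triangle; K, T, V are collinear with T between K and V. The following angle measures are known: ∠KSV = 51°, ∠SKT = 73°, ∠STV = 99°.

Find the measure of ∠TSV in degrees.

∠TSV = 25°

1. ∠SKV = 73°  [T on ray KV]
2. ∠KVS = 56°  [△SKV]
3. ∠SVT = 56°  [T on ray VK]
4. ∠TSV = 25°  [△STV]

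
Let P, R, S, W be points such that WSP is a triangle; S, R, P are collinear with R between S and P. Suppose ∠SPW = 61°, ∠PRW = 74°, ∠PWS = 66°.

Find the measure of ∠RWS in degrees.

∠RWS = 21°

1. ∠PSW = 53°  [△WSP]
2. ∠SRW = 106°  [linear pair at R on SP]
3. ∠RSW = 53°  [R on ray SP]
4. ∠RWS = 21°  [△WSR]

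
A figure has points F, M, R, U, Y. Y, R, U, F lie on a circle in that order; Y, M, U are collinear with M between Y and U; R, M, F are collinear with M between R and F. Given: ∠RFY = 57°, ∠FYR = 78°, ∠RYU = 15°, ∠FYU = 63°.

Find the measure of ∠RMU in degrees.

∠RMU = 60°

1. ∠RUY = 57°  [same arc YR]
2. ∠FRU = 63°  [same arc UF]
3. ∠RMU = 60°  [△RMU]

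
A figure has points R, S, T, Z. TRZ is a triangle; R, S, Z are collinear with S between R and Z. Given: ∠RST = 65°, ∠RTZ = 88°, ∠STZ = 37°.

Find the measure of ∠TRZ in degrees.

∠TRZ = 64°

1. ∠TSZ = 115°  [linear pair at S on RZ]
2. ∠SZT = 28°  [△TSZ]
3. ∠RZT = 28°  [S on ray ZR]
4. ∠TRZ = 64°  [△TRZ]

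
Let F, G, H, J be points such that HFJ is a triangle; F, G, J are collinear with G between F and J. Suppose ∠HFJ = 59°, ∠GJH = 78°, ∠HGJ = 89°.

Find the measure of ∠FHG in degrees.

∠FHG = 30°

1. ∠GFH = 59°  [G on ray FJ]
2. ∠FGH = 91°  [linear pair at G on FJ]
3. ∠FHG = 30°  [△HFG]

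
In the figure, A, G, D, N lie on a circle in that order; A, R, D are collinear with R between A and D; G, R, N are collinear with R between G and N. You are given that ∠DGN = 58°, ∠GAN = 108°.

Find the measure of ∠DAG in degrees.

∠DAG = 50°

1. ∠GDN = 72°  [cyclic AGDN, opposite ∠A+∠D]
2. ∠DNG = 50°  [△GDN]
3. ∠DAG = 50°  [same arc GD]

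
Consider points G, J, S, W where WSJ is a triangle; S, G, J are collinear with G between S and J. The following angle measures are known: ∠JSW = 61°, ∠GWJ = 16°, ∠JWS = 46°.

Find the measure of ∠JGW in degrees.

∠JGW = 91°

1. ∠SJW = 73°  [△WSJ]
2. ∠GJW = 73°  [G on ray JS]
3. ∠JGW = 91°  [△WGJ]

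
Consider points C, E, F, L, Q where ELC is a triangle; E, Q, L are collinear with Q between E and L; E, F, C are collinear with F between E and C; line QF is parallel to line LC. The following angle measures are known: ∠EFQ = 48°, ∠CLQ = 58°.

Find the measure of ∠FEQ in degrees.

∠FEQ = 74°

1. ∠ECL = 48°  [QF∥LC, corresponding at F]
2. ∠CLE = 58°  [Q on ray LE]
3. ∠CEL = 74°  [△ELC]
4. ∠FEQ = 74°  [Q on EL, F on EC]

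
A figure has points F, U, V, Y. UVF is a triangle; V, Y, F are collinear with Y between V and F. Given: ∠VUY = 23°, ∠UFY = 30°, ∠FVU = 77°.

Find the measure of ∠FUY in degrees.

∠FUY = 50°

1. ∠UVY = 77°  [Y on ray VF]
2. ∠UYV = 80°  [△UVY]
3. ∠FYU = 100°  [linear pair at Y on VF]
4. ∠FUY = 50°  [△UYF]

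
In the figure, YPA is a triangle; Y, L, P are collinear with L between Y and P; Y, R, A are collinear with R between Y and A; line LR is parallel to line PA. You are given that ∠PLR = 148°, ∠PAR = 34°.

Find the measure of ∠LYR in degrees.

1. ∠RLY = 32°  [linear pair at L on YP]
2. ∠PAY = 34°  [R on ray AY]
3. ∠APY = 32°  [LR∥PA, corresponding at L]
4. ∠AYP = 114°  [△YPA]
5. ∠LYR = 114°  [L on YP, R on YA]

∠LYR = 114°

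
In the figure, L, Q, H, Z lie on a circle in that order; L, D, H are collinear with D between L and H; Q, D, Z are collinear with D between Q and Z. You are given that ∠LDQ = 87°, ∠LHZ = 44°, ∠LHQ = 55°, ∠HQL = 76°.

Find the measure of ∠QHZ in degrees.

∠QHZ = 99°

1. ∠HDZ = 87°  [vertical angles at D]
2. ∠HDQ = 93°  [linear pair at D on LH]
3. ∠HZQ = 49°  [△HDZ]
4. ∠HQZ = 32°  [△QDH]
5. ∠QHZ = 99°  [△QHZ]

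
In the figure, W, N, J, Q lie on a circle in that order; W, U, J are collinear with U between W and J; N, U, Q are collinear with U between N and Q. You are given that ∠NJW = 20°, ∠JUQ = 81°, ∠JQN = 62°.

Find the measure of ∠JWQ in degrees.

∠JWQ = 61°

1. ∠NQW = 20°  [same arc WN]
2. ∠QUW = 99°  [linear pair at U on WJ]
3. ∠JWQ = 61°  [△WUQ]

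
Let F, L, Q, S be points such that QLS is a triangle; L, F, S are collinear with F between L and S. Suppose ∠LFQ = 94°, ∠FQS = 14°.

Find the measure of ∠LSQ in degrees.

∠LSQ = 80°

1. ∠QFS = 86°  [linear pair at F on LS]
2. ∠FSQ = 80°  [△QFS]
3. ∠LSQ = 80°  [F on ray SL]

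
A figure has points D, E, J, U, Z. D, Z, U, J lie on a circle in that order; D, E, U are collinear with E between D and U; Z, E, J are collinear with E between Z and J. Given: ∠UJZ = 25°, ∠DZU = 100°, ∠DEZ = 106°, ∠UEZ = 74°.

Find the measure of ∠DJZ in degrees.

1. ∠UDZ = 25°  [same arc ZU]
2. ∠DUZ = 55°  [△DZU]
3. ∠DJZ = 55°  [same arc DZ]

∠DJZ = 55°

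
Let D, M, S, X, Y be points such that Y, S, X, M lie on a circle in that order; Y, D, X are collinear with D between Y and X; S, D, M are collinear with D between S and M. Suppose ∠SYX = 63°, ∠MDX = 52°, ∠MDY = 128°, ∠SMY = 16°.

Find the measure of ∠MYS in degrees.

∠MYS = 99°

1. ∠SDY = 52°  [vertical angles at D]
2. ∠MSY = 65°  [△YDS]
3. ∠MYS = 99°  [△YSM]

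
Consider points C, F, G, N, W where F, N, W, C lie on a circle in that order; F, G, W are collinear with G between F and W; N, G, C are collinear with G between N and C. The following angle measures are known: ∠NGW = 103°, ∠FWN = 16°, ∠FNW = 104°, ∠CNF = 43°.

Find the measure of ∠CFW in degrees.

1. ∠CGF = 103°  [vertical angles at G]
2. ∠FCN = 16°  [same arc FN]
3. ∠CFW = 61°  [△FGC]

∠CFW = 61°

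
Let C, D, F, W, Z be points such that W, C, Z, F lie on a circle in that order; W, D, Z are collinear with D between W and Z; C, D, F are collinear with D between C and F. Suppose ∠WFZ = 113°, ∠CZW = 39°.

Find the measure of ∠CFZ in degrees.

1. ∠WCZ = 67°  [cyclic WCZF, opposite ∠C+∠F]
2. ∠CWZ = 74°  [△WCZ]
3. ∠CFZ = 74°  [same arc CZ]

∠CFZ = 74°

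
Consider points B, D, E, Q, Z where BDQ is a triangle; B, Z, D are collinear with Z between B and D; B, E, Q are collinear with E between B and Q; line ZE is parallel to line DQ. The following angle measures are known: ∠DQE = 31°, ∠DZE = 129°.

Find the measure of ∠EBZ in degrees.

∠EBZ = 98°

1. ∠BQD = 31°  [E on ray QB]
2. ∠BZE = 51°  [linear pair at Z on BD]
3. ∠BEZ = 31°  [ZE∥DQ, corresponding at E]
4. ∠EBZ = 98°  [△BZE]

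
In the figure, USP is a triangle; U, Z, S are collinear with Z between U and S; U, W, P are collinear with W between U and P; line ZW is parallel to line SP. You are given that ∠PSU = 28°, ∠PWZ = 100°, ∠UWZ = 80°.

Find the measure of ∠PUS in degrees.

∠PUS = 72°

1. ∠UZW = 28°  [ZW∥SP, corresponding at Z]
2. ∠WUZ = 72°  [△UZW]
3. ∠PUS = 72°  [Z on US, W on UP]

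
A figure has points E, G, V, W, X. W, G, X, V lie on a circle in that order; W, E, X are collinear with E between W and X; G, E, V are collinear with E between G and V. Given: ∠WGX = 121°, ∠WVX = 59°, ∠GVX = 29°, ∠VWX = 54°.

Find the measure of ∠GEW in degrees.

1. ∠VXW = 67°  [△WXV]
2. ∠GWX = 29°  [same arc GX]
3. ∠VGW = 67°  [same arc WV]
4. ∠GEW = 84°  [△WEG]

∠GEW = 84°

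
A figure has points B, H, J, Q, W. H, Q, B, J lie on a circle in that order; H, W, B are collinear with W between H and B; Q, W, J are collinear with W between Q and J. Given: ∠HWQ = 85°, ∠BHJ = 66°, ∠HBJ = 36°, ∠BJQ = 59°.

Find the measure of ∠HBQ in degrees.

∠HBQ = 19°

1. ∠BWQ = 95°  [linear pair at W on HB]
2. ∠BQJ = 66°  [same arc BJ]
3. ∠HBQ = 19°  [△QWB]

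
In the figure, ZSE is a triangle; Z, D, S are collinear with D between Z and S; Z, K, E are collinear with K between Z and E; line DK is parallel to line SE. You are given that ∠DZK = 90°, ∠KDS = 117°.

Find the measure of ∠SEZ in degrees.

1. ∠KDZ = 63°  [linear pair at D on ZS]
2. ∠DKZ = 27°  [△ZDK]
3. ∠SEZ = 27°  [DK∥SE, corresponding at K]

∠SEZ = 27°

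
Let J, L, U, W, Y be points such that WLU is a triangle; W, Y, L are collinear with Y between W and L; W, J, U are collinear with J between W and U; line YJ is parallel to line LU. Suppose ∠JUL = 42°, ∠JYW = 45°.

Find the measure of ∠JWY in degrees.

1. ∠LUW = 42°  [J on ray UW]
2. ∠ULW = 45°  [YJ∥LU, corresponding at Y]
3. ∠LWU = 93°  [△WLU]
4. ∠JWY = 93°  [Y on WL, J on WU]

∠JWY = 93°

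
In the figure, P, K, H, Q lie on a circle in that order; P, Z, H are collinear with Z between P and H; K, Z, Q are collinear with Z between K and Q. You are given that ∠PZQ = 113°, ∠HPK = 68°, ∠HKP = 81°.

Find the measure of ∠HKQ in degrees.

1. ∠HZK = 113°  [vertical angles at Z]
2. ∠KHP = 31°  [△PKH]
3. ∠HKQ = 36°  [△KZH]

∠HKQ = 36°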